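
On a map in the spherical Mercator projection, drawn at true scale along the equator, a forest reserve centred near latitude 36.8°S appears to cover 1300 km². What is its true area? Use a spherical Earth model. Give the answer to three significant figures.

The Mercator projection is conformal; its linear scale factor is the same in every direction and equals sec φ = 1/cos φ.
Areal scale = k² = sec²φ = 1/cos²(36.8°) = 1/0.8007² = 1.560.
True area = apparent / (areal scale) = 1300 / 1.560 ≈ 834 km².

834 km²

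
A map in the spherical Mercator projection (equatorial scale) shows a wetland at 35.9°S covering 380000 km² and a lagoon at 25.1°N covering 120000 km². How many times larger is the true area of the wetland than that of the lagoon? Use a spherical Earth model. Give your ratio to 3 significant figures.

On Mercator the areal scale is sec²φ, so true area = apparent × cos²φ.
True area of wetland: 380000 × cos²(35.9°) = 380000 × 0.6562 = 249300 km².
True area of lagoon: 120000 × cos²(25.1°) = 120000 × 0.8201 = 98410 km².
Ratio = 249300 / 98410 ≈ 2.53.

2.53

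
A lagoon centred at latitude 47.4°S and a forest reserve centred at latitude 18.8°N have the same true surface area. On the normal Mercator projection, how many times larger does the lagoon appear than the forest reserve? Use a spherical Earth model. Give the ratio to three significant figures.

1.96

Mercator is conformal with k = sec φ, so areal scale = k² = sec²φ.
At 47.4°: sec²(47.4°) = 1/0.6769² = 2.183.
At 18.8°: sec²(18.8°) = 1/0.9466² = 1.116.
Ratio = 2.183/1.116 = cos²(18.8°)/cos²(47.4°) ≈ 1.96.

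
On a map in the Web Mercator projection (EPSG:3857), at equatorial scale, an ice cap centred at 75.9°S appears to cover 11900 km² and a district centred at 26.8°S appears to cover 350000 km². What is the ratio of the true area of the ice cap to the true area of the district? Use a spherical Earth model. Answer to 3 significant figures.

Mercator's areal exaggeration is sec²φ; hence true area = (apparent area) · cos²φ.
True area of ice cap: 11900 × cos²(75.9°) = 11900 × 0.05935 = 706.2 km².
True area of district: 350000 × cos²(26.8°) = 350000 × 0.7967 = 278800 km².
Ratio = 706.2 / 278800 ≈ 0.00253.

0.00253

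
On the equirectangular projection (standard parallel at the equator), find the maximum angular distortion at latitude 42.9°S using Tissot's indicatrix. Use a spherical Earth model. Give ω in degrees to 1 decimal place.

In the plate carrée (x = Rλ, y = Rφ), meridians are true-scale (h = 1) and parallels are stretched by k = sec φ.
At 42.9°: h = 1.000, k = 1.365; principal scales a = 1.365, b = 1.000.
sin(ω/2) = (a − b)/(a + b) = 0.3651/2.365 = 0.1544, so ω = 2 arcsin(0.1544) ≈ 17.8°.

17.8°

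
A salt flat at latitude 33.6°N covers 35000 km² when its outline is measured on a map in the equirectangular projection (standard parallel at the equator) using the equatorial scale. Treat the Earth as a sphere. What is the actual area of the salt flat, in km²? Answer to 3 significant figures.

In the plate carrée (x = Rλ, y = Rφ), meridians are true-scale (h = 1) and parallels are stretched by k = sec φ.
Areal scale = h·k = 1 × sec φ; at 33.6°, h = 1.000, k = 1.201, so h·k = 1.201.
True area = apparent / (areal scale) = 35000 / 1.201 ≈ 29200 km².

29200 km²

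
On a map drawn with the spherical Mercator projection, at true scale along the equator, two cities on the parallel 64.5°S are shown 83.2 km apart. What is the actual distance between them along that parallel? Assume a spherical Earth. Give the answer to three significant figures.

The Mercator projection is conformal; its linear scale factor is the same in every direction and equals sec φ = 1/cos φ.
Along the parallel at 64.5°, map distances are exaggerated by k = sec 64.5° = 2.323.
True distance = 83.2 / 2.323 = 83.2 × cos 64.5° ≈ 35.8 km.

35.8 km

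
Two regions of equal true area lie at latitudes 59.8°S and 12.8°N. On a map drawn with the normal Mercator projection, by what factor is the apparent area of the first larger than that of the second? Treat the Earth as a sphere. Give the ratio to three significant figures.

Mercator is conformal with k = sec φ, so areal scale = k² = sec²φ.
At 59.8°: sec²(59.8°) = 1/0.5030² = 3.952.
At 12.8°: sec²(12.8°) = 1/0.9751² = 1.052.
Ratio = 3.952/1.052 = cos²(12.8°)/cos²(59.8°) ≈ 3.76.

3.76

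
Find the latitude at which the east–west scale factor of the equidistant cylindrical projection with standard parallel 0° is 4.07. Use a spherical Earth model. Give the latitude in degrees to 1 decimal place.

75.8°

Plate carrée: h = 1, k = sec φ along parallels.
sec φ = 4.07  ⇒  cos φ = 0.2457  ⇒  φ ≈ 75.8°.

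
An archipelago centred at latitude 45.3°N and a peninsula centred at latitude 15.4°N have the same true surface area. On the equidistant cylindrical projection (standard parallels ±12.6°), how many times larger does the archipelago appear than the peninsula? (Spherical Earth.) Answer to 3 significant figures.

With standard parallel φ₀ = 12.6°, the equirectangular projection gives x = Rλ cos φ₀, y = Rφ, so h = 1 and k = cos 12.6° / cos φ.
Areal scale at 45.3°: h·k = 1.000 × 1.387 = 1.387.
Areal scale at 15.4°: h·k = 1.000 × 1.012 = 1.012.
Ratio = 1.387/1.012 ≈ 1.37.

1.37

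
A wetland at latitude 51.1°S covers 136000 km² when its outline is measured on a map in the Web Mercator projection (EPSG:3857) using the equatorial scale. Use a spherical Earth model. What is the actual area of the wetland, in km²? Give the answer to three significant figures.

53600 km²

The Mercator projection is conformal; its linear scale factor is the same in every direction and equals sec φ = 1/cos φ.
Areal scale = k² = sec²φ = 1/cos²(51.1°) = 1/0.6280² = 2.536.
True area = apparent / (areal scale) = 136000 / 2.536 ≈ 53600 km².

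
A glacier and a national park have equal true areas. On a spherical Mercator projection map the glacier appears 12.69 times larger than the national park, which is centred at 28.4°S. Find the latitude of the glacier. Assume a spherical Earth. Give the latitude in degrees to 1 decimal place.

On Mercator, (apparent₁)/(apparent₂) = sec²φ₁ / sec²φ₂ when true areas are equal.
cos²φ₂ / cos²φ₁ = 12.69  ⇒  cos φ₁ = cos 28.4° / √12.69 = 0.8796/3.562 = 0.2469.
φ₁ = arccos(0.2469) ≈ 75.7°.

75.7°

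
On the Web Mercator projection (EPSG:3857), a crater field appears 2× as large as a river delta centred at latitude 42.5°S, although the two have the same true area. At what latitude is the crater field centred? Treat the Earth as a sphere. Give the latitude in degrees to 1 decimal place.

For equal true areas on Mercator, apparent areas scale as sec²φ, so the ratio is cos²φ₂ / cos²φ₁.
cos²φ₂ / cos²φ₁ = 2  ⇒  cos φ₁ = cos 42.5° / √2 = 0.7373/1.414 = 0.5213.
φ₁ = arccos(0.5213) ≈ 58.6°.

58.6°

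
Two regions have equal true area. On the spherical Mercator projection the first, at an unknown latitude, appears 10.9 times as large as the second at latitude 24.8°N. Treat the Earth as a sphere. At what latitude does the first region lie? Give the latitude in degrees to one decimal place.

74.0°

For equal true areas on Mercator, apparent areas scale as sec²φ, so the ratio is cos²φ₂ / cos²φ₁.
cos²φ₂ / cos²φ₁ = 10.9  ⇒  cos φ₁ = cos 24.8° / √10.9 = 0.9078/3.302 = 0.2750.
φ₁ = arccos(0.2750) ≈ 74.0°.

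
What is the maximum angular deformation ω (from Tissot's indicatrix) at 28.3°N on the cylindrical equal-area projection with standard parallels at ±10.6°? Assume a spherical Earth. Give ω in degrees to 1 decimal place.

12.6°

Cylindrical equal-area (φ₀ = 10.6°): h = cos φ / cos 10.6° along meridians, k = cos 10.6° / cos φ along parallels; h·k = 1.
At 28.3°: h = 0.8958, k = 1.116; principal scales a = 1.116, b = 0.8958.
sin(ω/2) = (a − b)/(a + b) = 0.2206/2.012 = 0.1096, so ω = 2 arcsin(0.1096) ≈ 12.6°.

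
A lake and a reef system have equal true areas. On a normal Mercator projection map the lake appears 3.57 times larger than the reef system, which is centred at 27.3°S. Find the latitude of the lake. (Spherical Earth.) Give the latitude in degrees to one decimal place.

61.9°

For equal true areas on Mercator, apparent areas scale as sec²φ, so the ratio is cos²φ₂ / cos²φ₁.
cos²φ₂ / cos²φ₁ = 3.57  ⇒  cos φ₁ = cos 27.3° / √3.57 = 0.8886/1.889 = 0.4703.
φ₁ = arccos(0.4703) ≈ 61.9°.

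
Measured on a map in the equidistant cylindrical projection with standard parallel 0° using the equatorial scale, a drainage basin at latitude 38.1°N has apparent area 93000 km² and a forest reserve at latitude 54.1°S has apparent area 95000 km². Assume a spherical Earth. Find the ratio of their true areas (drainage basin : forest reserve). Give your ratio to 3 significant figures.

Plate carrée has h = 1 and k = sec φ, giving areal scale sec φ; true area = (apparent area) · cos φ.
True area of drainage basin: 93000 × cos(38.1°) = 93000 × 0.7869 = 73180 km².
True area of forest reserve: 95000 × cos(54.1°) = 95000 × 0.5864 = 55710 km².
Ratio = 73180 / 55710 ≈ 1.31.

1.31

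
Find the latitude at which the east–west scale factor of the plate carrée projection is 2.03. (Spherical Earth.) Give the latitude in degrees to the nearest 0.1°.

60.5°

Plate carrée: h = 1, k = sec φ along parallels.
sec φ = 2.03  ⇒  cos φ = 0.4926  ⇒  φ ≈ 60.5°.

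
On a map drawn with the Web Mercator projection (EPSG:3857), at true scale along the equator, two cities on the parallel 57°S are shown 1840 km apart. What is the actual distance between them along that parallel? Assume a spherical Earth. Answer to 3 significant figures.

1000 km

The Mercator projection is conformal; its linear scale factor is the same in every direction and equals sec φ = 1/cos φ.
Along the parallel at 57°, map distances are exaggerated by k = sec 57° = 1.836.
True distance = 1840 / 1.836 = 1840 × cos 57° ≈ 1000 km.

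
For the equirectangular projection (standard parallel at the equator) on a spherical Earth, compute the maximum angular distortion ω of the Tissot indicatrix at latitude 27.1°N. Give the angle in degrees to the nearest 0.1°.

6.7°

For the equirectangular projection with φ₀ = 0 (plate carrée), h = 1 along meridians and k = sec φ along parallels.
At 27.1°: h = 1.000, k = 1.123; principal scales a = 1.123, b = 1.000.
sin(ω/2) = (a − b)/(a + b) = 0.1233/2.123 = 0.05808, so ω = 2 arcsin(0.05808) ≈ 6.7°.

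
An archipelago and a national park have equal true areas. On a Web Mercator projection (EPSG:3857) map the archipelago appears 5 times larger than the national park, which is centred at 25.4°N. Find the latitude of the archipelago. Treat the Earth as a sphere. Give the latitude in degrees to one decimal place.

For equal true areas on Mercator, apparent areas scale as sec²φ, so the ratio is cos²φ₂ / cos²φ₁.
cos²φ₂ / cos²φ₁ = 5  ⇒  cos φ₁ = cos 25.4° / √5 = 0.9033/2.236 = 0.4040.
φ₁ = arccos(0.4040) ≈ 66.2°.

66.2°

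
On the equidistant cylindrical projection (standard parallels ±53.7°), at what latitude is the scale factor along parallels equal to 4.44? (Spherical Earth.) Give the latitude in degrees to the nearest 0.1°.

82.3°

In the equirectangular projection with standard parallel φ₀ = 53.7° (x = Rλ cos φ₀, y = Rφ), meridians are true-scale (h = 1) and the parallel scale is k = cos φ₀ / cos φ.
k = cos φ₀ / cos φ = 4.44  ⇒  cos φ = cos 53.7° / 4.44 = 0.1333.
φ = arccos(0.1333) ≈ 82.3°.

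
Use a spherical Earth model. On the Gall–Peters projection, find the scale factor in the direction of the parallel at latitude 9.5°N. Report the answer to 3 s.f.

0.717

The Gall–Peters projection is cylindrical equal-area with φ₀ = 45°. Cylindrical equal-area (φ₀ = 45°): h = cos φ / cos 45° along meridians, k = cos 45° / cos φ along parallels; h·k = 1.
k = cos 45° / cos 9.5° = 0.7071/0.9863 = 0.7169.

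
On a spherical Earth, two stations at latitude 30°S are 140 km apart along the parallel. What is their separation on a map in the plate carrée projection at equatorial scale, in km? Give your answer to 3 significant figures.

In the plate carrée (x = Rλ, y = Rφ), meridians are true-scale (h = 1) and parallels are stretched by k = sec φ.
Along the parallel, k = sec 30° = 1/0.8660 = 1.155.
Map distance = 140 × 1.155 ≈ 162 km.

162 km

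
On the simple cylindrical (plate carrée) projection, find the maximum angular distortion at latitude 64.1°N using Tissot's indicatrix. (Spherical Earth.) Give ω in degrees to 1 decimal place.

For the equirectangular projection with φ₀ = 0 (plate carrée), h = 1 along meridians and k = sec φ along parallels.
At 64.1°: h = 1.000, k = 2.289; principal scales a = 2.289, b = 1.000.
sin(ω/2) = (a − b)/(a + b) = 1.289/3.289 = 0.3920, so ω = 2 arcsin(0.3920) ≈ 46.2°.

46.2°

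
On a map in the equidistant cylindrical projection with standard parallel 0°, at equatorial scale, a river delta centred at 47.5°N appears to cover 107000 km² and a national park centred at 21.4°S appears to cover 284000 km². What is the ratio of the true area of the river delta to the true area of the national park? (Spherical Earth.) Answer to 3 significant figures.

0.273

Plate carrée has h = 1 and k = sec φ, giving areal scale sec φ; true area = (apparent area) · cos φ.
True area of river delta: 107000 × cos(47.5°) = 107000 × 0.6756 = 72290 km².
True area of national park: 284000 × cos(21.4°) = 284000 × 0.9311 = 264400 km².
Ratio = 72290 / 264400 ≈ 0.273.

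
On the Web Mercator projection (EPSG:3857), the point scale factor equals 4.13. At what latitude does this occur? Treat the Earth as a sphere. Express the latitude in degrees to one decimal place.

Mercator scale is k = sec φ = 1/cos φ.
1/cos φ = 4.13  ⇒  cos φ = 0.2421  ⇒  φ = arccos(0.2421) ≈ 76.0°.

76.0°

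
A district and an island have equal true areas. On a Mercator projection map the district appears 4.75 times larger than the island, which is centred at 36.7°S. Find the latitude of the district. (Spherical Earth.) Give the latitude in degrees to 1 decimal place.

On Mercator, (apparent₁)/(apparent₂) = sec²φ₁ / sec²φ₂ when true areas are equal.
cos²φ₂ / cos²φ₁ = 4.75  ⇒  cos φ₁ = cos 36.7° / √4.75 = 0.8018/2.179 = 0.3679.
φ₁ = arccos(0.3679) ≈ 68.4°.

68.4°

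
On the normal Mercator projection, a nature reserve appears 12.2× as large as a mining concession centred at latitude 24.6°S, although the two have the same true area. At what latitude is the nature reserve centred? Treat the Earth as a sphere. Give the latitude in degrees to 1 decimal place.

74.9°

On Mercator, (apparent₁)/(apparent₂) = sec²φ₁ / sec²φ₂ when true areas are equal.
cos²φ₂ / cos²φ₁ = 12.2  ⇒  cos φ₁ = cos 24.6° / √12.2 = 0.9092/3.493 = 0.2603.
φ₁ = arccos(0.2603) ≈ 74.9°.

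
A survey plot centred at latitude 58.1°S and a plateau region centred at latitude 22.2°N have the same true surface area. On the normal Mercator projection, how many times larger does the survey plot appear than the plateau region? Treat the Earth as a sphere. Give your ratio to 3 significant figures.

Mercator areal scale is sec²φ.
At 58.1°: sec²(58.1°) = 1/0.5284² = 3.581.
At 22.2°: sec²(22.2°) = 1/0.9259² = 1.167.
Ratio = 3.581/1.167 = cos²(22.2°)/cos²(58.1°) ≈ 3.07.

3.07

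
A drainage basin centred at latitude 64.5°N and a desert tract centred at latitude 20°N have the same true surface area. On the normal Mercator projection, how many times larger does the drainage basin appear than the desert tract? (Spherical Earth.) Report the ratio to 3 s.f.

Mercator areal scale is sec²φ.
At 64.5°: sec²(64.5°) = 1/0.4305² = 5.395.
At 20°: sec²(20°) = 1/0.9397² = 1.132.
Ratio = 5.395/1.132 = cos²(20°)/cos²(64.5°) ≈ 4.76.

4.76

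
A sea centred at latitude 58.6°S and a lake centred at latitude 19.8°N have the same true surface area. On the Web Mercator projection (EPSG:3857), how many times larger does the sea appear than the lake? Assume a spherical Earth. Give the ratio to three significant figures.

On Mercator, area is exaggerated by sec²φ = 1/cos²φ.
At 58.6°: sec²(58.6°) = 1/0.5210² = 3.684.
At 19.8°: sec²(19.8°) = 1/0.9409² = 1.130.
Ratio = 3.684/1.130 = cos²(19.8°)/cos²(58.6°) ≈ 3.26.

3.26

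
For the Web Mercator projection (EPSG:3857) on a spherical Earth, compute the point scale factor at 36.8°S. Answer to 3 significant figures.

The Mercator projection is conformal; its linear scale factor is the same in every direction and equals sec φ = 1/cos φ.
k = 1/cos 36.8° = 1/0.8007 = 1.249.

1.25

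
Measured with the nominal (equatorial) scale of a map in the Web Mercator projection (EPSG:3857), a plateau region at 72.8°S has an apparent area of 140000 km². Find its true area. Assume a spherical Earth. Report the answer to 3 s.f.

12200 km²

For Mercator, h = k = sec φ (a conformal cylindrical projection has a single point scale, 1/cos φ).
Areal scale = k² = sec²φ = 1/cos²(72.8°) = 1/0.2957² = 11.44.
True area = apparent / (areal scale) = 140000 / 11.44 ≈ 12200 km².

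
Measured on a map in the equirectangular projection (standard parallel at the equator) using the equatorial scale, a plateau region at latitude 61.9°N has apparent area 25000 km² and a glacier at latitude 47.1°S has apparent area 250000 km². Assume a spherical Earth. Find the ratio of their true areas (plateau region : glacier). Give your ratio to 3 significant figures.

0.0692

Plate carrée has h = 1 and k = sec φ, giving areal scale sec φ; true area = (apparent area) · cos φ.
True area of plateau region: 25000 × cos(61.9°) = 25000 × 0.4710 = 11780 km².
True area of glacier: 250000 × cos(47.1°) = 250000 × 0.6807 = 170200 km².
Ratio = 11780 / 170200 ≈ 0.0692.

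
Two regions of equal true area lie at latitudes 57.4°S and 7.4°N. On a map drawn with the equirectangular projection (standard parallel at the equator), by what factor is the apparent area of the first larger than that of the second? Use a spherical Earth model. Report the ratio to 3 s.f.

Plate carrée maps x = Rλ, y = Rφ. The meridian scale is h = 1 and the parallel scale is k = 1/cos φ = sec φ.
Areal scale at 57.4°: h·k = 1.000 × 1.856 = 1.856.
Areal scale at 7.4°: h·k = 1.000 × 1.008 = 1.008.
Ratio = 1.856/1.008 ≈ 1.84.

1.84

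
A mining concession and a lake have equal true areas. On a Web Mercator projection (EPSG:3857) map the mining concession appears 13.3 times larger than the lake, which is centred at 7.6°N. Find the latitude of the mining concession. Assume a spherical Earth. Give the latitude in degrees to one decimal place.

For equal true areas on Mercator, apparent areas scale as sec²φ, so the ratio is cos²φ₂ / cos²φ₁.
cos²φ₂ / cos²φ₁ = 13.3  ⇒  cos φ₁ = cos 7.6° / √13.3 = 0.9912/3.647 = 0.2718.
φ₁ = arccos(0.2718) ≈ 74.2°.

74.2°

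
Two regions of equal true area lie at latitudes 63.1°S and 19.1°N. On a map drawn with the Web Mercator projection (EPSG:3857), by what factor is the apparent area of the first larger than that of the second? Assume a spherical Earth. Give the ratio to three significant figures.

Mercator areal scale is sec²φ.
At 63.1°: sec²(63.1°) = 1/0.4524² = 4.885.
At 19.1°: sec²(19.1°) = 1/0.9449² = 1.120.
Ratio = 4.885/1.120 = cos²(19.1°)/cos²(63.1°) ≈ 4.36.

4.36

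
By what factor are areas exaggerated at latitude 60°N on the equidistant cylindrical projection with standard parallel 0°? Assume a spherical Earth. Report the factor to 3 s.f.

2.00

For the equirectangular projection with φ₀ = 0 (plate carrée), h = 1 along meridians and k = sec φ along parallels.
Areal scale = h·k = 1 × sec φ; at 60°, h = 1.000, k = 2.000, so h·k = 2.000.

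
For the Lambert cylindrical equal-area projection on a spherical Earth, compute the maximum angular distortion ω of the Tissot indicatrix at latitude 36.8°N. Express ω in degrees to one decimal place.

The Lambert cylindrical equal-area projection is the cylindrical equal-area projection with its standard parallel at the equator (φ₀ = 0). A cylindrical equal-area projection with standard parallel φ₀ has meridian scale h = cos φ / cos φ₀ and parallel scale k = cos φ₀ / cos φ (so areas are preserved, h·k = 1).
At 36.8°: h = 0.8007, k = 1.249; principal scales a = 1.249, b = 0.8007.
sin(ω/2) = (a − b)/(a + b) = 0.4481/2.050 = 0.2186, so ω = 2 arcsin(0.2186) ≈ 25.3°.

25.3°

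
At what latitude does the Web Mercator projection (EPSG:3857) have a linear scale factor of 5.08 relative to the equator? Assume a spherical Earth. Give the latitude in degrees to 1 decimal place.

78.6°

Mercator scale is k = sec φ = 1/cos φ.
1/cos φ = 5.08  ⇒  cos φ = 0.1969  ⇒  φ = arccos(0.1969) ≈ 78.6°.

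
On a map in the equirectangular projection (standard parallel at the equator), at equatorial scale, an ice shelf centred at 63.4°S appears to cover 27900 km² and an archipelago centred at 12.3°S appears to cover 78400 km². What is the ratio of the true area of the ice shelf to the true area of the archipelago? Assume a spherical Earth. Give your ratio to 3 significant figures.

On the plate carrée, areal scale = h·k = 1 × sec φ, so true area = apparent × cos φ.
True area of ice shelf: 27900 × cos(63.4°) = 27900 × 0.4478 = 12490 km².
True area of archipelago: 78400 × cos(12.3°) = 78400 × 0.9770 = 76600 km².
Ratio = 12490 / 76600 ≈ 0.163.

0.163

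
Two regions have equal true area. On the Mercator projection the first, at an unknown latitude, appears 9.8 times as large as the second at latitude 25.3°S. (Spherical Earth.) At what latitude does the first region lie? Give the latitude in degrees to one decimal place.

73.2°

Mercator areal scale is sec²φ, so apparent-area ratio = sec²φ₁ / sec²φ₂ = cos²φ₂ / cos²φ₁.
cos²φ₂ / cos²φ₁ = 9.8  ⇒  cos φ₁ = cos 25.3° / √9.8 = 0.9041/3.130 = 0.2888.
φ₁ = arccos(0.2888) ≈ 73.2°.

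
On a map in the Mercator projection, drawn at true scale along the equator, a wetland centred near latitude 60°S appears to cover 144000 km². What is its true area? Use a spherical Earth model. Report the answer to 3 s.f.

For Mercator, h = k = sec φ (a conformal cylindrical projection has a single point scale, 1/cos φ).
Areal scale = k² = sec²φ = 1/cos²(60°) = 1/0.5000² = 4.000.
True area = apparent / (areal scale) = 144000 / 4.000 ≈ 36000 km².

36000 km²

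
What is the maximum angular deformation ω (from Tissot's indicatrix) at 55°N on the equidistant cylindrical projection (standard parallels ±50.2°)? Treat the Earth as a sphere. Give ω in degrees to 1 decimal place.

6.3°

The equidistant cylindrical projection with φ₀ = 50.2° has h = 1 (meridians true) and k = cos φ₀ / cos φ along parallels.
At 55°: h = 1.000, k = 1.116; principal scales a = 1.116, b = 1.000.
sin(ω/2) = (a − b)/(a + b) = 0.1160/2.116 = 0.05482, so ω = 2 arcsin(0.05482) ≈ 6.3°.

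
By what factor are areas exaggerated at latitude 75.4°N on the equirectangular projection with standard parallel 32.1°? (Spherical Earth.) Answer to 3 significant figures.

3.36

With standard parallel φ₀ = 32.1°, the equirectangular projection gives x = Rλ cos φ₀, y = Rφ, so h = 1 and k = cos 32.1° / cos φ.
Areal scale = h·k = 1 × cos φ₀ / cos φ; at 75.4°, h = 1.000, k = 3.361, so h·k = 3.361.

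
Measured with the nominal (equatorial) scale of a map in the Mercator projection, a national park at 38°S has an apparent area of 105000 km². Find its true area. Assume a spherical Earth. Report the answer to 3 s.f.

Mercator is conformal, so the point scale is isotropic: h = k = sec φ = 1/cos φ.
Areal scale = k² = sec²φ = 1/cos²(38°) = 1/0.7880² = 1.610.
True area = apparent / (areal scale) = 105000 / 1.610 ≈ 65200 km².

65200 km²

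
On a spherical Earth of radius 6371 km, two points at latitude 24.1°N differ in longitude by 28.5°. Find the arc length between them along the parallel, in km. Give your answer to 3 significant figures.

2890 km

Arc length along a parallel = R cos φ · Δλ (with Δλ in radians).
= 6371 × cos 24.1° × (28.5° × π/180) = 6371 × 0.9128 × 0.4974 ≈ 2890 km.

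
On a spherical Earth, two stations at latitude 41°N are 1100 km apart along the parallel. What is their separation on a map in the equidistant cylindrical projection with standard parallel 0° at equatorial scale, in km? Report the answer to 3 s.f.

In the plate carrée (x = Rλ, y = Rφ), meridians are true-scale (h = 1) and parallels are stretched by k = sec φ.
Along the parallel, k = sec 41° = 1/0.7547 = 1.325.
Map distance = 1100 × 1.325 ≈ 1460 km.

1460 km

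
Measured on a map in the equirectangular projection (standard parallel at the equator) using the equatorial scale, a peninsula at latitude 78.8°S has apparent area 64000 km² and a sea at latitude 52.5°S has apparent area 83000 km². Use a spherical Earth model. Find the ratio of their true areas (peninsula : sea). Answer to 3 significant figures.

On the plate carrée, areal scale = h·k = 1 × sec φ, so true area = apparent × cos φ.
True area of peninsula: 64000 × cos(78.8°) = 64000 × 0.1942 = 12430 km².
True area of sea: 83000 × cos(52.5°) = 83000 × 0.6088 = 50530 km².
Ratio = 12430 / 50530 ≈ 0.246.

0.246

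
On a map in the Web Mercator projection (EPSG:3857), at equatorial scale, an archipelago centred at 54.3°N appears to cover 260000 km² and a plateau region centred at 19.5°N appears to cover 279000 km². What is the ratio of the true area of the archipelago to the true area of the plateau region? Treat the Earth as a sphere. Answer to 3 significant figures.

On Mercator the areal scale is sec²φ, so true area = apparent × cos²φ.
True area of archipelago: 260000 × cos²(54.3°) = 260000 × 0.3405 = 88540 km².
True area of plateau region: 279000 × cos²(19.5°) = 279000 × 0.8886 = 247900 km².
Ratio = 88540 / 247900 ≈ 0.357.

0.357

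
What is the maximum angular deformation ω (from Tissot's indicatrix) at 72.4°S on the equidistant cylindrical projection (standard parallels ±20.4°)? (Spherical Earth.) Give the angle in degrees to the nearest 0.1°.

61.6°

The equidistant cylindrical projection with φ₀ = 20.4° has h = 1 (meridians true) and k = cos φ₀ / cos φ along parallels.
At 72.4°: h = 1.000, k = 3.100; principal scales a = 3.100, b = 1.000.
sin(ω/2) = (a − b)/(a + b) = 2.100/4.100 = 0.5122, so ω = 2 arcsin(0.5122) ≈ 61.6°.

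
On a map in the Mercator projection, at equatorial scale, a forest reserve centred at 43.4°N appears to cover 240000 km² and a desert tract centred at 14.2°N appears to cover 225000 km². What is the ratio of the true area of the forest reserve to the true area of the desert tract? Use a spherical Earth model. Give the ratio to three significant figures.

Since Mercator area scale is 1/cos²φ, the true area equals the apparent area multiplied by cos²φ.
True area of forest reserve: 240000 × cos²(43.4°) = 240000 × 0.5279 = 126700 km².
True area of desert tract: 225000 × cos²(14.2°) = 225000 × 0.9398 = 211500 km².
Ratio = 126700 / 211500 ≈ 0.599.

0.599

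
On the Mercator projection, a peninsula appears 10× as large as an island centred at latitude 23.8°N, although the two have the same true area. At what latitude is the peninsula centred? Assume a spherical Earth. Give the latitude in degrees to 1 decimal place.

73.2°

On Mercator, (apparent₁)/(apparent₂) = sec²φ₁ / sec²φ₂ when true areas are equal.
cos²φ₂ / cos²φ₁ = 10  ⇒  cos φ₁ = cos 23.8° / √10 = 0.9150/3.162 = 0.2893.
φ₁ = arccos(0.2893) ≈ 73.2°.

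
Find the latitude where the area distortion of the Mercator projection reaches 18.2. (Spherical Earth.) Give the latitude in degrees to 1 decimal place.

Mercator areal scale is sec²φ.
sec²φ = 18.2  ⇒  cos²φ = 0.05495  ⇒  cos φ = 0.2344.
φ = arccos(0.2344) ≈ 76.4°.

76.4°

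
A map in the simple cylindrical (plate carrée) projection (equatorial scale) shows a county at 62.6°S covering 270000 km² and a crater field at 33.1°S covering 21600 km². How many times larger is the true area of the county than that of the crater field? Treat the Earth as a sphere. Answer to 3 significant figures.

6.87

On the plate carrée, areal scale = h·k = 1 × sec φ, so true area = apparent × cos φ.
True area of county: 270000 × cos(62.6°) = 270000 × 0.4602 = 124300 km².
True area of crater field: 21600 × cos(33.1°) = 21600 × 0.8377 = 18090 km².
Ratio = 124300 / 18090 ≈ 6.87.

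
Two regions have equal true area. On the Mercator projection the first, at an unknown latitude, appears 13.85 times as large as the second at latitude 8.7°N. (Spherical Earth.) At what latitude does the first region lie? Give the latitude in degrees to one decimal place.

74.6°

Mercator areal scale is sec²φ, so apparent-area ratio = sec²φ₁ / sec²φ₂ = cos²φ₂ / cos²φ₁.
cos²φ₂ / cos²φ₁ = 13.85  ⇒  cos φ₁ = cos 8.7° / √13.85 = 0.9885/3.722 = 0.2656.
φ₁ = arccos(0.2656) ≈ 74.6°.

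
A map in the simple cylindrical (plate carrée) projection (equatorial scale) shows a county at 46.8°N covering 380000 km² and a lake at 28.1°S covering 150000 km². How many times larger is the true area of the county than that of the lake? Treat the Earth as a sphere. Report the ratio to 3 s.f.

1.97

Plate carrée has h = 1 and k = sec φ, giving areal scale sec φ; true area = (apparent area) · cos φ.
True area of county: 380000 × cos(46.8°) = 380000 × 0.6845 = 260100 km².
True area of lake: 150000 × cos(28.1°) = 150000 × 0.8821 = 132300 km².
Ratio = 260100 / 132300 ≈ 1.97.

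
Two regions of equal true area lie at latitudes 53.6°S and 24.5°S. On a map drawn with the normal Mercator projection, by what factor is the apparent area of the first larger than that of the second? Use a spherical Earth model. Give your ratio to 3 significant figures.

Mercator areal scale is sec²φ.
At 53.6°: sec²(53.6°) = 1/0.5934² = 2.840.
At 24.5°: sec²(24.5°) = 1/0.9100² = 1.208.
Ratio = 2.840/1.208 = cos²(24.5°)/cos²(53.6°) ≈ 2.35.

2.35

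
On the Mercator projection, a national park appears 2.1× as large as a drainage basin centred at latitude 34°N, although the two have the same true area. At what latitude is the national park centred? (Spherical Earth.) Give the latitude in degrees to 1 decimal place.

Mercator areal scale is sec²φ, so apparent-area ratio = sec²φ₁ / sec²φ₂ = cos²φ₂ / cos²φ₁.
cos²φ₂ / cos²φ₁ = 2.1  ⇒  cos φ₁ = cos 34° / √2.1 = 0.8290/1.449 = 0.5721.
φ₁ = arccos(0.5721) ≈ 55.1°.

55.1°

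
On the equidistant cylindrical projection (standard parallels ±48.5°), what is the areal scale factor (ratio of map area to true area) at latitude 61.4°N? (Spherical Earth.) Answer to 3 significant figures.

With standard parallel φ₀ = 48.5°, the equirectangular projection gives x = Rλ cos φ₀, y = Rφ, so h = 1 and k = cos 48.5° / cos φ.
Areal scale = h·k = 1 × cos φ₀ / cos φ; at 61.4°, h = 1.000, k = 1.384, so h·k = 1.384.

1.38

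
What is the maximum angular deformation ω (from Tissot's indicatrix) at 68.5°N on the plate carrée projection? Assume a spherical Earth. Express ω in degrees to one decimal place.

55.2°

Plate carrée maps x = Rλ, y = Rφ. The meridian scale is h = 1 and the parallel scale is k = 1/cos φ = sec φ.
At 68.5°: h = 1.000, k = 2.729; principal scales a = 2.729, b = 1.000.
sin(ω/2) = (a − b)/(a + b) = 1.729/3.729 = 0.4636, so ω = 2 arcsin(0.4636) ≈ 55.2°.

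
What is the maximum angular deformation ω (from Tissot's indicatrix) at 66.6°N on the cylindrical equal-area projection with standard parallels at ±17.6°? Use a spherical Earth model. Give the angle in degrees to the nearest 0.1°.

89.5°

Cylindrical equal-area (φ₀ = 17.6°): h = cos φ / cos 17.6° along meridians, k = cos 17.6° / cos φ along parallels; h·k = 1.
At 66.6°: h = 0.4167, k = 2.400; principal scales a = 2.400, b = 0.4167.
sin(ω/2) = (a − b)/(a + b) = 1.983/2.817 = 0.7042, so ω = 2 arcsin(0.7042) ≈ 89.5°.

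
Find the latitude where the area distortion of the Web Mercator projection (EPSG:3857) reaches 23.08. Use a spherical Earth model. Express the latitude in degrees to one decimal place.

78.0°

Mercator areal scale is sec²φ.
sec²φ = 23.08  ⇒  cos²φ = 0.04333  ⇒  cos φ = 0.2082.
φ = arccos(0.2082) ≈ 78.0°.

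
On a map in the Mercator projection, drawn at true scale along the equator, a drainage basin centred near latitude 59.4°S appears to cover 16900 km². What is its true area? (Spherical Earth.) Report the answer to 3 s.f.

4380 km²

The Mercator projection is conformal; its linear scale factor is the same in every direction and equals sec φ = 1/cos φ.
Areal scale = k² = sec²φ = 1/cos²(59.4°) = 1/0.5090² = 3.859.
True area = apparent / (areal scale) = 16900 / 3.859 ≈ 4380 km².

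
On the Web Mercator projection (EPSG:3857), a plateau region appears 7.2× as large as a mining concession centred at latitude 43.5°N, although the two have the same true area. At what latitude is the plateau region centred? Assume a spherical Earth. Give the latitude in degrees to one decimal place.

Mercator areal scale is sec²φ, so apparent-area ratio = sec²φ₁ / sec²φ₂ = cos²φ₂ / cos²φ₁.
cos²φ₂ / cos²φ₁ = 7.2  ⇒  cos φ₁ = cos 43.5° / √7.2 = 0.7254/2.683 = 0.2703.
φ₁ = arccos(0.2703) ≈ 74.3°.

74.3°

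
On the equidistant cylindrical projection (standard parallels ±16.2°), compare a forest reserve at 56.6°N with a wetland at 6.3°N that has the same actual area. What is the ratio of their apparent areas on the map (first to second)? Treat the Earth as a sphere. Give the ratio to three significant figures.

The equidistant cylindrical projection with φ₀ = 16.2° has h = 1 (meridians true) and k = cos φ₀ / cos φ along parallels.
Areal scale at 56.6°: h·k = 1.000 × 1.744 = 1.744.
Areal scale at 6.3°: h·k = 1.000 × 0.9661 = 0.9661.
Ratio = 1.744/0.9661 ≈ 1.81.

1.81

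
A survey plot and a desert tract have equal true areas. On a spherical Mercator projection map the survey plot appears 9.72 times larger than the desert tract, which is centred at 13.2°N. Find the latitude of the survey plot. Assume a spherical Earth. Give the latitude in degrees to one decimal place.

On Mercator, (apparent₁)/(apparent₂) = sec²φ₁ / sec²φ₂ when true areas are equal.
cos²φ₂ / cos²φ₁ = 9.72  ⇒  cos φ₁ = cos 13.2° / √9.72 = 0.9736/3.118 = 0.3123.
φ₁ = arccos(0.3123) ≈ 71.8°.

71.8°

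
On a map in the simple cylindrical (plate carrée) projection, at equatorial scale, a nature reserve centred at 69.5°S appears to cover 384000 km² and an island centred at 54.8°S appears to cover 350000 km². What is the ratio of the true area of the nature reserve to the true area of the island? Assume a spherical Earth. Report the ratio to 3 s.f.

Plate carrée has h = 1 and k = sec φ, giving areal scale sec φ; true area = (apparent area) · cos φ.
True area of nature reserve: 384000 × cos(69.5°) = 384000 × 0.3502 = 134500 km².
True area of island: 350000 × cos(54.8°) = 350000 × 0.5764 = 201800 km².
Ratio = 134500 / 201800 ≈ 0.667.

0.667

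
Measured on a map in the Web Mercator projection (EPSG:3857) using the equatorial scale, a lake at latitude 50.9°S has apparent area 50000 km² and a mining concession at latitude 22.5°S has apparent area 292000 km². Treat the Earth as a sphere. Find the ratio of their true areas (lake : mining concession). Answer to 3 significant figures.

0.0798

On Mercator the areal scale is sec²φ, so true area = apparent × cos²φ.
True area of lake: 50000 × cos²(50.9°) = 50000 × 0.3978 = 19890 km².
True area of mining concession: 292000 × cos²(22.5°) = 292000 × 0.8536 = 249200 km².
Ratio = 19890 / 249200 ≈ 0.0798.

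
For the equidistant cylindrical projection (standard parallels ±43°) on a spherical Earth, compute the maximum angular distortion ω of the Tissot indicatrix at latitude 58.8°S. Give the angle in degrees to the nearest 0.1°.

19.7°

In the equirectangular projection with standard parallel φ₀ = 43° (x = Rλ cos φ₀, y = Rφ), meridians are true-scale (h = 1) and the parallel scale is k = cos φ₀ / cos φ.
At 58.8°: h = 1.000, k = 1.412; principal scales a = 1.412, b = 1.000.
sin(ω/2) = (a − b)/(a + b) = 0.4118/2.412 = 0.1707, so ω = 2 arcsin(0.1707) ≈ 19.7°.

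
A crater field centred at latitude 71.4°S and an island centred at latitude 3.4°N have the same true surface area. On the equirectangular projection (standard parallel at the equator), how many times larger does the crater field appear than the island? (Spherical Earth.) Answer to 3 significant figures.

For the equirectangular projection with φ₀ = 0 (plate carrée), h = 1 along meridians and k = sec φ along parallels.
Areal scale at 71.4°: h·k = 1.000 × 3.135 = 3.135.
Areal scale at 3.4°: h·k = 1.000 × 1.002 = 1.002.
Ratio = 3.135/1.002 ≈ 3.13.

3.13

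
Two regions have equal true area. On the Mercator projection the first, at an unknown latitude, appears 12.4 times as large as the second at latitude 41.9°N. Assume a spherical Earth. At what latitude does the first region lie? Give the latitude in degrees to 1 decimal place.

On Mercator, (apparent₁)/(apparent₂) = sec²φ₁ / sec²φ₂ when true areas are equal.
cos²φ₂ / cos²φ₁ = 12.4  ⇒  cos φ₁ = cos 41.9° / √12.4 = 0.7443/3.521 = 0.2114.
φ₁ = arccos(0.2114) ≈ 77.8°.

77.8°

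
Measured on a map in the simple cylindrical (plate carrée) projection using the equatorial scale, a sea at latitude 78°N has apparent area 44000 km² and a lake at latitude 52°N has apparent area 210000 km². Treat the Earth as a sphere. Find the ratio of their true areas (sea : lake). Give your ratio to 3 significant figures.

0.0708

On the plate carrée, areal scale = h·k = 1 × sec φ, so true area = apparent × cos φ.
True area of sea: 44000 × cos(78°) = 44000 × 0.2079 = 9148 km².
True area of lake: 210000 × cos(52°) = 210000 × 0.6157 = 129300 km².
Ratio = 9148 / 129300 ≈ 0.0708.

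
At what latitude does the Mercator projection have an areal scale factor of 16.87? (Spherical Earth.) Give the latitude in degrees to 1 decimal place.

Mercator areal scale is sec²φ.
sec²φ = 16.87  ⇒  cos²φ = 0.05928  ⇒  cos φ = 0.2435.
φ = arccos(0.2435) ≈ 75.9°.

75.9°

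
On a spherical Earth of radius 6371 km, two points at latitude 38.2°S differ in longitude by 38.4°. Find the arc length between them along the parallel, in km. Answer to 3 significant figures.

Arc length along a parallel = R cos φ · Δλ (with Δλ in radians).
= 6371 × cos 38.2° × (38.4° × π/180) = 6371 × 0.7859 × 0.6702 ≈ 3360 km.

3360 km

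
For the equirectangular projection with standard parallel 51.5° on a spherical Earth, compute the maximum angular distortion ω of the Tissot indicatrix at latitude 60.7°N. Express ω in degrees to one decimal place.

13.8°

The equidistant cylindrical projection with φ₀ = 51.5° has h = 1 (meridians true) and k = cos φ₀ / cos φ along parallels.
At 60.7°: h = 1.000, k = 1.272; principal scales a = 1.272, b = 1.000.
sin(ω/2) = (a − b)/(a + b) = 0.2720/2.272 = 0.1197, so ω = 2 arcsin(0.1197) ≈ 13.8°.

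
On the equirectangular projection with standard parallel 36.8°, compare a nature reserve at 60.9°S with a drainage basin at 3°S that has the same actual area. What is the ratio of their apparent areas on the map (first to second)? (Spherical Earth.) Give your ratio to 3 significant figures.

2.05

In the equirectangular projection with standard parallel φ₀ = 36.8° (x = Rλ cos φ₀, y = Rφ), meridians are true-scale (h = 1) and the parallel scale is k = cos φ₀ / cos φ.
Areal scale at 60.9°: h·k = 1.000 × 1.646 = 1.646.
Areal scale at 3°: h·k = 1.000 × 0.8018 = 0.8018.
Ratio = 1.646/0.8018 ≈ 2.05.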